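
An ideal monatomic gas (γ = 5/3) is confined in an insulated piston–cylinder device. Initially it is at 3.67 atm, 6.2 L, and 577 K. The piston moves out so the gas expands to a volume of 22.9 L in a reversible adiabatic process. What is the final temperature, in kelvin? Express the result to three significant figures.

T₂ ≈ 241 K

For a reversible adiabat TV^(γ−1) is constant, so T₂ = T₁ (V₁/V₂)^(γ−1).
T₂ = 577 × (6.2/22.9)^(2/3) = 241.5 K.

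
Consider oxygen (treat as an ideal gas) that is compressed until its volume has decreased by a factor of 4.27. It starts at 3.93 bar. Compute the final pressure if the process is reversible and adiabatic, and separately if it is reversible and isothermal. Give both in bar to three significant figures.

adiabatic: 30.0 bar; isothermal: 16.8 bar

For a diatomic ideal gas γ = 7/5.
Isothermal: P₂ = P₁(V₁/V₂) = 3.93×4.27 = 16.78 bar.
Adiabatic: P₂ = P₁(V₁/V₂)^γ = 3.93×4.27^(7/5) = 29.99 bar.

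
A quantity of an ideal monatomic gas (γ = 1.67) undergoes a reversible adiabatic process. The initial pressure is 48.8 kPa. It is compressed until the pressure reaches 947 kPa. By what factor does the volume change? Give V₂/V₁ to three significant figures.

From PV^γ = const, V₂/V₁ = (P₁/P₂)^(1/γ).
V₂/V₁ = (48.8/947)^(0.599) = 0.1693.

V₂/V₁ ≈ 0.169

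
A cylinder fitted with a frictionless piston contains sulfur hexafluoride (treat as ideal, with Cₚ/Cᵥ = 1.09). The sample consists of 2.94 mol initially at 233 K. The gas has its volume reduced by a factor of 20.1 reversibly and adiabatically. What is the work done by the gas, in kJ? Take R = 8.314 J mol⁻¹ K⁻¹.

W ≈ -19.6 kJ

Adiabatic: T₁V₁^(γ−1) = T₂V₂^(γ−1) ⇒ T₂ = T₁ (V₁/V₂)^(γ−1).
T₂ = 233 × 20.1^(0.09) = 305.2 K.
Q = 0, so ΔU = W_on_gas = nCᵥΔT with Cᵥ = R/(γ−1) = 92.38 J/(mol·K).
ΔU = 2.94 × 92.38 × (305.2 − 233) = 19620 J.
Work done by the gas = −ΔU = -19620 J.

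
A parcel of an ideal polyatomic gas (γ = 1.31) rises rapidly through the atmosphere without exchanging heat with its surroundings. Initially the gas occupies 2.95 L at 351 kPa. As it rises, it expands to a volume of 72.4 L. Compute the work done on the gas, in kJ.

W ≈ -2.10 kJ

P₂ = P₁(V₁/V₂)^γ = 351×(2.95/72.4)^(1.31) = 5.303 kPa.
For a reversible adiabat, W_by_gas = (P₁V₁ − P₂V₂)/(γ−1).
W_by = (351000×0.00295 − 5303×0.0724) / (0.31) = 2102 J.
W_on_gas = −W_by = -2102 J.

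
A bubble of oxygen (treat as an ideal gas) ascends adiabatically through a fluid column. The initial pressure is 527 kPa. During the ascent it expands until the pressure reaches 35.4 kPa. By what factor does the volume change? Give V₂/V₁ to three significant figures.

From PV^γ = const, V₂/V₁ = (P₁/P₂)^(1/γ).
For a diatomic ideal gas γ = 7/5.
V₂/V₁ = (527/35.4)^(5/7) = 6.882.

V₂/V₁ ≈ 6.88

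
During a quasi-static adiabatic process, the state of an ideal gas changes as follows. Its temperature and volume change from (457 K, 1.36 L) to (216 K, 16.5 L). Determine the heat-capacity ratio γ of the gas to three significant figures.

γ ≈ 1.30

TV^(γ−1) = const ⇒ γ − 1 = ln(T₂/T₁) / ln(V₁/V₂).
γ = 1 + ln(216/457) / ln(1.36/16.5) = 1.3.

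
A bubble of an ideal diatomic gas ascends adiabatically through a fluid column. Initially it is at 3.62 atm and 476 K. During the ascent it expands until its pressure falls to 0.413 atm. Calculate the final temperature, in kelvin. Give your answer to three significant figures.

T₂ ≈ 256 K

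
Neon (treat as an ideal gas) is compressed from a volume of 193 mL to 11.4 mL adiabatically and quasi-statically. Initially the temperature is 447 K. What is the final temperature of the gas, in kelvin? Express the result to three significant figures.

T₂ ≈ 2950 K

For a reversible adiabat TV^(γ−1) is constant, so T₂ = T₁ (V₁/V₂)^(γ−1).
For a monatomic ideal gas γ = 5/3, so γ−1 = 2/3.
T₂ = 447 × (193/11.4)^(2/3) = 2947 K.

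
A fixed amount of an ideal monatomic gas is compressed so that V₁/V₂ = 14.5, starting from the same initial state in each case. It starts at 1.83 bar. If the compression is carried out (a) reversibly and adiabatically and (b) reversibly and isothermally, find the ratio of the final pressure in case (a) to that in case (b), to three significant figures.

P_adiabatic / P_isothermal ≈ 5.95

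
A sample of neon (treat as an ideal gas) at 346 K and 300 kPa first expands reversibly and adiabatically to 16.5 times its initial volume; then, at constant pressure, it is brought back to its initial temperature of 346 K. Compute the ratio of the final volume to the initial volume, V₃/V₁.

V₃/V₁ ≈ 107

For a monatomic ideal gas γ = 5/3.
Adiabatic step: V₂/V₁ = 16.5; T₂ = T₁·(1/16.5)^(2/3) = 53.39 K.
Isobaric step: V₃/V₂ = T₃/T₂ = 346/53.39.
V₃/V₁ = (V₂/V₁)(V₃/V₂) = 16.5 × (346/53.39) = 106.9.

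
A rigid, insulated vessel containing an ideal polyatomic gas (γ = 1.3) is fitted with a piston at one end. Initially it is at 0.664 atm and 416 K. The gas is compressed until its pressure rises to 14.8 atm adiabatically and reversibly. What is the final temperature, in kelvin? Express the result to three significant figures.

Adiabatic: T₂/T₁ = (P₂/P₁)^((γ−1)/γ).
T₂ = 416 × (14.8/0.664)^(0.231) = 851.5 K.

T₂ ≈ 852 K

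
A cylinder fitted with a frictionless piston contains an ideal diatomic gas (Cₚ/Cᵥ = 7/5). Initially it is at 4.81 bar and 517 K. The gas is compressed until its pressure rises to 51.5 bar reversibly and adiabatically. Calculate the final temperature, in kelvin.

T₂ ≈ 1020 K

Along an adiabat T P^((1−γ)/γ) is constant, so T₂ = T₁ (P₂/P₁)^((γ−1)/γ).
T₂ = 517 × (51.5/4.81)^(2/7) = 1018 K.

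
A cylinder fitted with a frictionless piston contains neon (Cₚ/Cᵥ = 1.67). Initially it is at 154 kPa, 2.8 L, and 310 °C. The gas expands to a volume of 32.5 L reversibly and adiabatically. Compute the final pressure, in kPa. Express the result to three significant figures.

Since PV^γ is constant along a reversible adiabat, P₂ = P₁ (V₁/V₂)^γ.
P₂ = 154 × (2.8/32.5)^(1.67) = 2.567 kPa.

P₂ ≈ 2.57 kPa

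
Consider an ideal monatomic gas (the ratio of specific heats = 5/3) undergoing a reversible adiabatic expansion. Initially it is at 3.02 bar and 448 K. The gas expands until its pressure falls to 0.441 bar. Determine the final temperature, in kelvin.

T₂ ≈ 208 K

Adiabatic: T₂/T₁ = (P₂/P₁)^((γ−1)/γ).
T₂ = 448 × (0.441/3.02)^(2/5) = 207.5 K.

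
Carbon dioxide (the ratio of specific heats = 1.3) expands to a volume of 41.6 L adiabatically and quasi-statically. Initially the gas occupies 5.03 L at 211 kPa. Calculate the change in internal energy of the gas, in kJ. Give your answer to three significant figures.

ΔU ≈ -1.66 kJ

P₂ = P₁(V₁/V₂)^γ = 211×(5.03/41.6)^(1.3) = 13.54 kPa.
For a reversible adiabat, W_by_gas = (P₁V₁ − P₂V₂)/(γ−1).
W_by = (211000×0.00503 − 13540×0.0416) / (0.3) = 1661 J.
Q = 0 ⇒ ΔU = −W_by = -1661 J.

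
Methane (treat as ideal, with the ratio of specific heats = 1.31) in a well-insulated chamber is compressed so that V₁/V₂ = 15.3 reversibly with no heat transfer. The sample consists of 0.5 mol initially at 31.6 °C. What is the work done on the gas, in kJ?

Adiabatic: T₁V₁^(γ−1) = T₂V₂^(γ−1) ⇒ T₂ = T₁ (V₁/V₂)^(γ−1).
T₁ = 31.6 °C = 304.8 K.
T₂ = 304.8 × 15.3^(0.31) = 709.9 K.
Q = 0, so ΔU = W_on_gas = nCᵥΔT with Cᵥ = R/(γ−1) = 26.82 J/(mol·K).
ΔU = 0.5 × 26.82 × (709.9 − 304.8) = 5433 J.

W ≈ 5.43 kJ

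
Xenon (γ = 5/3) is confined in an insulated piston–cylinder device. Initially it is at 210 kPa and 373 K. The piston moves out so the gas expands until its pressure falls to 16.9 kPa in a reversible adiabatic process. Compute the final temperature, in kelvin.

T₂ ≈ 136 K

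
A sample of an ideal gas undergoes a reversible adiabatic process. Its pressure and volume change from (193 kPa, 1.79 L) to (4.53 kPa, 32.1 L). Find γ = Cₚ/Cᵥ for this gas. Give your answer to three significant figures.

PV^γ = const ⇒ γ = ln(P₂/P₁) / ln(V₁/V₂).
γ = ln(4.53/193) / ln(1.79/32.1) = 1.3.

γ ≈ 1.30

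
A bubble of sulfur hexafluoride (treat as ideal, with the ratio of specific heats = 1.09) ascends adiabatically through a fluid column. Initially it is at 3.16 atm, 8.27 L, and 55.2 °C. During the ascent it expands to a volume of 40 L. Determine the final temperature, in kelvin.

T₂ ≈ 285 K

For a reversible adiabat TV^(γ−1) is constant, so T₂ = T₁ (V₁/V₂)^(γ−1).
T₁ = 55.2 °C = 328.3 K.
T₂ = 328.3 × (8.27/40)^(0.09) = 284.9 K.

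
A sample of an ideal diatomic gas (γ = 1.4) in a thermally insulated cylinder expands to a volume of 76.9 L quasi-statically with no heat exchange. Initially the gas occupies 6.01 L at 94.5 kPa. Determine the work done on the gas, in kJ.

W ≈ -0.908 kJ

P₂ = P₁(V₁/V₂)^γ = 94.5×(6.01/76.9)^(1.4) = 2.664 kPa.
For a reversible adiabat, W_by_gas = (P₁V₁ − P₂V₂)/(γ−1).
W_by = (94500×0.00601 − 2664×0.0769) / (0.4) = 907.7 J.
W_on_gas = −W_by = -907.7 J.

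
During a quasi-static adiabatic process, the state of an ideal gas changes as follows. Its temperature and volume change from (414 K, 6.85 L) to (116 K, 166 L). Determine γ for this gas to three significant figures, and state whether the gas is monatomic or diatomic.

γ ≈ 1.40; diatomic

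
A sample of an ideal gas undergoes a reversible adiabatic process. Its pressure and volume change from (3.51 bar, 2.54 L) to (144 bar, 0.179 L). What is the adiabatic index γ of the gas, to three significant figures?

PV^γ = const ⇒ γ = ln(P₂/P₁) / ln(V₁/V₂).
γ = ln(144/3.51) / ln(2.54/0.179) = 1.4.

γ ≈ 1.40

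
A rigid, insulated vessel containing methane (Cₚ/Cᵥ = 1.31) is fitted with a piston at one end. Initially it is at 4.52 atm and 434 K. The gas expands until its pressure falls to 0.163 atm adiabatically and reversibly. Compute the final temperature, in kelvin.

T₂ ≈ 198 K

Along an adiabat T P^((1−γ)/γ) is constant, so T₂ = T₁ (P₂/P₁)^((γ−1)/γ).
T₂ = 434 × (0.163/4.52)^(0.237) = 197.7 K.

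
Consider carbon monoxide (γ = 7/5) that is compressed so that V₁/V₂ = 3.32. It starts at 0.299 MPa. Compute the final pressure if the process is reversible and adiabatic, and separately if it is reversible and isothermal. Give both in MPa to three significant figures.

Isothermal: P₂ = P₁(V₁/V₂) = 0.299×3.32 = 0.9927 MPa.
Adiabatic: P₂ = P₁(V₁/V₂)^γ = 0.299×3.32^(7/5) = 1.604 MPa.

adiabatic: 1.60 MPa; isothermal: 0.993 MPa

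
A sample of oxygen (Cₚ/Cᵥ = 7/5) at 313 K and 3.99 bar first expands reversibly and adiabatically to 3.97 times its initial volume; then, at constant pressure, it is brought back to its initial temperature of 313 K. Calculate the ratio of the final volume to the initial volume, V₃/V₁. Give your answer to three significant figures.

V₃/V₁ ≈ 6.89

Adiabatic step: V₂/V₁ = 3.97; T₂ = T₁·(1/3.97)^(2/5) = 180.3 K.
Isobaric step: V₃/V₂ = T₃/T₂ = 313/180.3.
V₃/V₁ = (V₂/V₁)(V₃/V₂) = 3.97 × (313/180.3) = 6.891.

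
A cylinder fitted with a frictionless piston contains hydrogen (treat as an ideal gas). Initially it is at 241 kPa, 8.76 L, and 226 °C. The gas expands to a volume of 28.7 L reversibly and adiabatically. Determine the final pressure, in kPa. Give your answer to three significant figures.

Since PV^γ is constant along a reversible adiabat, P₂ = P₁ (V₁/V₂)^γ.
γ = 7/5 for a diatomic ideal gas.
P₂ = 241 × (8.76/28.7)^(7/5) = 45.76 kPa.

P₂ ≈ 45.8 kPa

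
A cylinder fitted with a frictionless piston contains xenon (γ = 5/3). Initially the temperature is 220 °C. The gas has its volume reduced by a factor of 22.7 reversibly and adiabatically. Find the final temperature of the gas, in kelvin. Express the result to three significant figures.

For a reversible adiabat TV^(γ−1) is constant, so T₂ = T₁ (V₁/V₂)^(γ−1).
T₁ = 220 °C = 493.1 K.
T₂ = 493.1 × 22.7^(2/3) = 3954 K.

T₂ ≈ 3950 K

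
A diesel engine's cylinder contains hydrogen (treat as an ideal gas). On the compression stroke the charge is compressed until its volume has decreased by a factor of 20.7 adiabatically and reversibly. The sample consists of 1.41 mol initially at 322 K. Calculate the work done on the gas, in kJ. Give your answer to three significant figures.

For a reversible adiabat TV^(γ−1) is constant, so T₂ = T₁ (V₁/V₂)^(γ−1).
γ = 7/5 for a diatomic ideal gas, so γ−1 = 2/5.
T₂ = 322 × 20.7^(2/5) = 1082 K.
Q = 0, so ΔU = W_on_gas = nCᵥΔT with Cᵥ = R/(γ−1) = 20.79 J/(mol·K).
ΔU = 1.41 × 20.79 × (1082 − 322) = 22270 J.

W ≈ 22.3 kJ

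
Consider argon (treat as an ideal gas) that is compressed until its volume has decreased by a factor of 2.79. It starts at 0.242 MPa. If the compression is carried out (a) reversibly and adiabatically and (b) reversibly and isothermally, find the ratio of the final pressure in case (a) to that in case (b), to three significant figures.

For a monatomic ideal gas γ = 5/3.
Isothermal: P_b = P₁(V₁/V₂) = 0.242×2.79.
Adiabatic: P_a = P₁(V₁/V₂)^γ = 0.242×2.79^(5/3).
P_a/P_b = (V₁/V₂)^(γ−1) = 2.79^(2/3) = 1.982.

P_adiabatic / P_isothermal ≈ 1.98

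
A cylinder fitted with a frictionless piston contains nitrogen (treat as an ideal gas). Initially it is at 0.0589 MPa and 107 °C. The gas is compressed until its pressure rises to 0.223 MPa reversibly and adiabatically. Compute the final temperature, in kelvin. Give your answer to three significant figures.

Along an adiabat T P^((1−γ)/γ) is constant, so T₂ = T₁ (P₂/P₁)^((γ−1)/γ).
For a diatomic ideal gas γ = 7/5, so (γ−1)/γ = 2/7.
T₁ = 107 °C = 380.1 K.
T₂ = 380.1 × (0.223/0.0589)^(2/7) = 556.1 K.

T₂ ≈ 556 K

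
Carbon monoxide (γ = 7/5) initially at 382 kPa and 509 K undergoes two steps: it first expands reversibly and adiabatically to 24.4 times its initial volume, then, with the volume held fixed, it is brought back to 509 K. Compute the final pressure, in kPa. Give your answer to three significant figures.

P₃ ≈ 15.7 kPa

Adiabatic step (PV^γ = const): P₂ = 382×(1/24.4)^(7/5) = 4.362 kPa; T₂ = 509×(1/24.4)^(2/5) = 141.8 K.
Isochoric: P₃ = P₂(T₃/T₂) = 4.362 × (509/141.8) = 15.66 kPa.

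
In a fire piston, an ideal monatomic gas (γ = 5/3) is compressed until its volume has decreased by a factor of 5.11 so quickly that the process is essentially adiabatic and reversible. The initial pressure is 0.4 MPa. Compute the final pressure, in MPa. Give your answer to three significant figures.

P₂ ≈ 6.06 MPa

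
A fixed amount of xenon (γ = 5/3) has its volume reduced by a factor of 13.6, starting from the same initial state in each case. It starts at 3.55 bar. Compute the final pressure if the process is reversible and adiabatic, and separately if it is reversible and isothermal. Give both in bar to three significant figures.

Isothermal: P₂ = P₁(V₁/V₂) = 3.55×13.6 = 48.28 bar.
Adiabatic: P₂ = P₁(V₁/V₂)^γ = 3.55×13.6^(5/3) = 275.1 bar.

adiabatic: 275 bar; isothermal: 48.3 bar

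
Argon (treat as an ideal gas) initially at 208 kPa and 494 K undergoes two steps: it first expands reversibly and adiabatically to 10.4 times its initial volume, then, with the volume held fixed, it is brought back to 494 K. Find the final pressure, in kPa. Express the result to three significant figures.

For a monatomic ideal gas γ = 5/3.
Adiabatic step (PV^γ = const): P₂ = 208×(1/10.4)^(5/3) = 4.198 kPa; T₂ = 494×(1/10.4)^(2/3) = 103.7 K.
Isochoric: P₃ = P₂(T₃/T₂) = 4.198 × (494/103.7) = 20 kPa.

P₃ ≈ 20.0 kPa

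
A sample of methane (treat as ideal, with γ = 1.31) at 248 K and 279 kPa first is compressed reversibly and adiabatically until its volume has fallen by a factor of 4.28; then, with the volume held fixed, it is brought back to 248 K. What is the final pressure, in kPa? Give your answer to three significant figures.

Adiabatic step (PV^γ = const): P₂ = 279×4.28^(1.31) = 1874 kPa; T₂ = 248×4.28^(0.31) = 389.2 K.
Isochoric: P₃ = P₂(T₃/T₂) = 1874 × (248/389.2) = 1194 kPa.

P₃ ≈ 1190 kPa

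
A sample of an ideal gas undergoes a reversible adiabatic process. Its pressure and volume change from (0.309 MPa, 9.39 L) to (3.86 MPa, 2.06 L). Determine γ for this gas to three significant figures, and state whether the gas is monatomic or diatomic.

γ ≈ 1.66; monatomic

PV^γ = const ⇒ γ = ln(P₂/P₁) / ln(V₁/V₂).
γ = ln(3.86/0.309) / ln(9.39/2.06) = 1.665.
γ ≈ 1.66 is close to 5/3, so the gas is monatomic.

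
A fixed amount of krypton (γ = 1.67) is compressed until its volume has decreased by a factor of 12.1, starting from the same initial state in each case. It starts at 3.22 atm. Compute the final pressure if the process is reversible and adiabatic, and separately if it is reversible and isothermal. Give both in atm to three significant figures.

Isothermal: P₂ = P₁(V₁/V₂) = 3.22×12.1 = 38.96 atm.
Adiabatic: P₂ = P₁(V₁/V₂)^γ = 3.22×12.1^(1.67) = 207.1 atm.

adiabatic: 207 atm; isothermal: 39.0 atm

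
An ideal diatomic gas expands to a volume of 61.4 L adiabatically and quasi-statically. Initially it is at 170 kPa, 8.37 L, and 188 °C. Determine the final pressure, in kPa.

Since PV^γ is constant along a reversible adiabat, P₂ = P₁ (V₁/V₂)^γ.
γ = 7/5 for a diatomic ideal gas.
P₂ = 170 × (8.37/61.4)^(7/5) = 10.44 kPa.

P₂ ≈ 10.4 kPa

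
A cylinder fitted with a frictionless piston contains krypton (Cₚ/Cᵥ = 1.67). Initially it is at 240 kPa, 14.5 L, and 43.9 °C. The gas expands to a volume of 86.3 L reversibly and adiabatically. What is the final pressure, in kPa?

P₂ ≈ 12.2 kPa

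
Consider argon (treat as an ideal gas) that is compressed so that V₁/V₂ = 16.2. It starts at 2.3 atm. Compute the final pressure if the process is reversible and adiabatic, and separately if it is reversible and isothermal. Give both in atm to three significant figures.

adiabatic: 239 atm; isothermal: 37.3 atm

For a monatomic ideal gas γ = 5/3.
Isothermal: P₂ = P₁(V₁/V₂) = 2.3×16.2 = 37.26 atm.
Adiabatic: P₂ = P₁(V₁/V₂)^γ = 2.3×16.2^(5/3) = 238.6 atm.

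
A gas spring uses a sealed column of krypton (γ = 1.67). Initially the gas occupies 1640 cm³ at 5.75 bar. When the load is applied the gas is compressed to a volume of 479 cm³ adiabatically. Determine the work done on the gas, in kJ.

W ≈ 1.80 kJ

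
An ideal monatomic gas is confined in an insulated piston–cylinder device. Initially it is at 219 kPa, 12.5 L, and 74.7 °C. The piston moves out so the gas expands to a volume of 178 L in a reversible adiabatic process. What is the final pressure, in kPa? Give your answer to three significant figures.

Since PV^γ is constant along a reversible adiabat, P₂ = P₁ (V₁/V₂)^γ.
γ = 5/3 for a monatomic ideal gas.
P₂ = 219 × (12.5/178)^(5/3) = 2.618 kPa.

P₂ ≈ 2.62 kPa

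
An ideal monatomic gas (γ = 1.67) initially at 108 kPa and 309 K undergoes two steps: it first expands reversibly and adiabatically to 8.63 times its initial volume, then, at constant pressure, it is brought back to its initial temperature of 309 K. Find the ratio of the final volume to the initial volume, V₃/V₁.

V₃/V₁ ≈ 36.6

Adiabatic step: V₂/V₁ = 8.63; T₂ = T₁·(1/8.63)^(0.67) = 72.92 K.
Isobaric step: V₃/V₂ = T₃/T₂ = 309/72.92.
V₃/V₁ = (V₂/V₁)(V₃/V₂) = 8.63 × (309/72.92) = 36.57.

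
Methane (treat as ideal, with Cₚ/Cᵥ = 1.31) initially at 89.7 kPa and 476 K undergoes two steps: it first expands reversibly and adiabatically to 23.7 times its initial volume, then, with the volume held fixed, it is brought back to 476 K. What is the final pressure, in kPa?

P₃ ≈ 3.78 kPa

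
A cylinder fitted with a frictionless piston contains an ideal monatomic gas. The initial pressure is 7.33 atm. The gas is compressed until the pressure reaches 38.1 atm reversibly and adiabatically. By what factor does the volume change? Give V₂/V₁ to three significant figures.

V₂/V₁ ≈ 0.372

From PV^γ = const, V₂/V₁ = (P₁/P₂)^(1/γ).
For a monatomic ideal gas γ = 5/3.
V₂/V₁ = (7.33/38.1)^(3/5) = 0.372.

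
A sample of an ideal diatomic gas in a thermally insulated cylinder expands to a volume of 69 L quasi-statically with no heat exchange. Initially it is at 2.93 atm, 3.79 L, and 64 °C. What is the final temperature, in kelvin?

Adiabatic: T₁V₁^(γ−1) = T₂V₂^(γ−1) ⇒ T₂ = T₁ (V₁/V₂)^(γ−1).
γ = 7/5 for a diatomic ideal gas.
T₁ = 64 °C = 337.1 K.
T₂ = 337.1 × (3.79/69)^(2/5) = 105.6 K.

T₂ ≈ 106 K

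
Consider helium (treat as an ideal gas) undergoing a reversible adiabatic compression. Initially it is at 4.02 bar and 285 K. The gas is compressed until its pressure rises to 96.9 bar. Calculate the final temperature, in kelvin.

Along an adiabat T P^((1−γ)/γ) is constant, so T₂ = T₁ (P₂/P₁)^((γ−1)/γ).
For a monatomic ideal gas γ = 5/3, so (γ−1)/γ = 2/5.
T₂ = 285 × (96.9/4.02)^(2/5) = 1018 K.

T₂ ≈ 1020 K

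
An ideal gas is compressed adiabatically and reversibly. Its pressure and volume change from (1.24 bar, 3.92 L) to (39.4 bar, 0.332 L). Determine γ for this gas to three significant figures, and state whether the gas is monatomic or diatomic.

PV^γ = const ⇒ γ = ln(P₂/P₁) / ln(V₁/V₂).
γ = ln(39.4/1.24) / ln(3.92/0.332) = 1.401.
γ ≈ 1.40 is close to 7/5, so the gas is diatomic.

γ ≈ 1.40; diatomic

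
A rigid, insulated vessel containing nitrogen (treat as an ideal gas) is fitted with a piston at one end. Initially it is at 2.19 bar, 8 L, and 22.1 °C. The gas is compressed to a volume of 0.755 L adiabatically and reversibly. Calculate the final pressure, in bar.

P₂ ≈ 59.7 bar

Adiabatic: P₁V₁^γ = P₂V₂^γ ⇒ P₂ = P₁ (V₁/V₂)^γ.
γ = 7/5 for a diatomic ideal gas.
P₂ = 2.19 × (8/0.755)^(7/5) = 59.65 bar.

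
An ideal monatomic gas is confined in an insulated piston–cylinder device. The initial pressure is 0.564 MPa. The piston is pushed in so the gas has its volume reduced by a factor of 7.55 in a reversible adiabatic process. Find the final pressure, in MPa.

Since PV^γ is constant along a reversible adiabat, P₂ = P₁ (V₁/V₂)^γ.
For a monatomic ideal gas γ = 5/3.
P₂ = 0.564 × 7.55^(5/3) = 16.39 MPa.

P₂ ≈ 16.4 MPa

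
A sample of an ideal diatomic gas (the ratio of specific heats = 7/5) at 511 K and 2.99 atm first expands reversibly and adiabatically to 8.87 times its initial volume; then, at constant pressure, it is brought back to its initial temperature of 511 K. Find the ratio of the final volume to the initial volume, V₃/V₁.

Adiabatic step: V₂/V₁ = 8.87; T₂ = T₁·(1/8.87)^(2/5) = 213.4 K.
Isobaric step: V₃/V₂ = T₃/T₂ = 511/213.4.
V₃/V₁ = (V₂/V₁)(V₃/V₂) = 8.87 × (511/213.4) = 21.24.

V₃/V₁ ≈ 21.2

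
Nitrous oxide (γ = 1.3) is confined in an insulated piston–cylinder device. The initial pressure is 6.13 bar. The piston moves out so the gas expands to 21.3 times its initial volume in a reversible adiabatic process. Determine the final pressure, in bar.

P₂ ≈ 0.115 bar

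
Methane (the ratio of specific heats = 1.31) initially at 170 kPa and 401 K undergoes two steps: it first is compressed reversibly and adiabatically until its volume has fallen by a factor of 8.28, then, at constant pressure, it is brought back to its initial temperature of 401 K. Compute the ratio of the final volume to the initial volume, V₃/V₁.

Adiabatic step: V₂/V₁ = 0.1208; T₂ = T₁·8.28^(0.31) = 772.2 K.
Isobaric step: V₃/V₂ = T₃/T₂ = 401/772.2.
V₃/V₁ = (V₂/V₁)(V₃/V₂) = 0.1208 × (401/772.2) = 0.06272.

V₃/V₁ ≈ 0.0627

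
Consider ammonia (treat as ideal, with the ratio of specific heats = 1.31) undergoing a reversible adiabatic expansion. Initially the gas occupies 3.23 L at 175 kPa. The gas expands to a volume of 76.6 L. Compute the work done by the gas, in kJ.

P₂ = P₁(V₁/V₂)^γ = 175×(3.23/76.6)^(1.31) = 2.765 kPa.
For a reversible adiabat, W_by_gas = (P₁V₁ − P₂V₂)/(γ−1).
W_by = (175000×0.00323 − 2765×0.0766) / (0.31) = 1140 J.

W ≈ 1.14 kJ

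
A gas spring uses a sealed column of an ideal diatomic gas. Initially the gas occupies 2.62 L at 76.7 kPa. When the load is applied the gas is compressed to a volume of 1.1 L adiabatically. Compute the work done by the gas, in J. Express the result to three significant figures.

γ = 7/5 for a diatomic ideal gas.
P₂ = P₁(V₁/V₂)^γ = 76.7×(2.62/1.1)^(7/5) = 258.5 kPa.
For a reversible adiabat, W_by_gas = (P₁V₁ − P₂V₂)/(γ−1).
W_by = (76700×0.00262 − 258500×0.0011) / (2/5) = -208.5 J.

W ≈ -209 J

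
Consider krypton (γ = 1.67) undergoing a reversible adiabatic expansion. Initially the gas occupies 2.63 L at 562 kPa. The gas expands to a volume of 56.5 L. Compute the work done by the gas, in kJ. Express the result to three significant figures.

W ≈ 1.92 kJ

P₂ = P₁(V₁/V₂)^γ = 562×(2.63/56.5)^(1.67) = 3.351 kPa.
For a reversible adiabat, W_by_gas = (P₁V₁ − P₂V₂)/(γ−1).
W_by = (562000×0.00263 − 3351×0.0565) / (0.67) = 1923 J.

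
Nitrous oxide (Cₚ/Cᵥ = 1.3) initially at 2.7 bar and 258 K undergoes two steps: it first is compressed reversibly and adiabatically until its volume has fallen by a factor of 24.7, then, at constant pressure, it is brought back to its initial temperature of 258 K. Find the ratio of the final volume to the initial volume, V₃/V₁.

V₃/V₁ ≈ 0.0155

Adiabatic step: V₂/V₁ = 0.04049; T₂ = T₁·24.7^(0.3) = 675.2 K.
Isobaric step: V₃/V₂ = T₃/T₂ = 258/675.2.
V₃/V₁ = (V₂/V₁)(V₃/V₂) = 0.04049 × (258/675.2) = 0.01547.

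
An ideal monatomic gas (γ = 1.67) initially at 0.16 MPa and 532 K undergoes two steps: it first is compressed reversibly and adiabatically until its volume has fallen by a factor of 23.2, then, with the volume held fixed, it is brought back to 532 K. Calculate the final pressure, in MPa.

Adiabatic step (PV^γ = const): P₂ = 0.16×23.2^(1.67) = 30.51 MPa; T₂ = 532×23.2^(0.67) = 4373 K.
Isochoric: P₃ = P₂(T₃/T₂) = 30.51 × (532/4373) = 3.712 MPa.

P₃ ≈ 3.71 MPa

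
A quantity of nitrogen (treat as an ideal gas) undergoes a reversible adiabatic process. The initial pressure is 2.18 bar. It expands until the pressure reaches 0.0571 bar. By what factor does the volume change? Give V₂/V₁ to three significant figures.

From PV^γ = const, V₂/V₁ = (P₁/P₂)^(1/γ).
For a diatomic ideal gas γ = 7/5.
V₂/V₁ = (2.18/0.0571)^(5/7) = 13.49.

V₂/V₁ ≈ 13.5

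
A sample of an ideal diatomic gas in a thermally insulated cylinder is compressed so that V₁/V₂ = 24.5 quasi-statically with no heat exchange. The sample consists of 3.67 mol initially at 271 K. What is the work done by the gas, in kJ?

W ≈ -53.6 kJ

For a reversible adiabat TV^(γ−1) is constant, so T₂ = T₁ (V₁/V₂)^(γ−1).
γ = 7/5 for a diatomic ideal gas, so γ−1 = 2/5.
T₂ = 271 × 24.5^(2/5) = 974.2 K.
Q = 0, so ΔU = W_on_gas = nCᵥΔT with Cᵥ = R/(γ−1) = 20.79 J/(mol·K).
ΔU = 3.67 × 20.79 × (974.2 − 271) = 53640 J.
Work done by the gas = −ΔU = -53640 J.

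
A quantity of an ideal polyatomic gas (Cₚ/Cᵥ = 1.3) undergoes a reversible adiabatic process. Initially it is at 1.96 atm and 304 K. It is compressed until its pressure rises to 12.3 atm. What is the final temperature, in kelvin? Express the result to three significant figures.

Adiabatic: T₂/T₁ = (P₂/P₁)^((γ−1)/γ).
T₂ = 304 × (12.3/1.96)^(0.231) = 464.5 K.

T₂ ≈ 464 K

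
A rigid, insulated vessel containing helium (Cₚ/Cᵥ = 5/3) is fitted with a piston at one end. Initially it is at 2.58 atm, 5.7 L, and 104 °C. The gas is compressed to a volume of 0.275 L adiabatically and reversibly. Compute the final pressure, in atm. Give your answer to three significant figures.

Adiabatic: P₁V₁^γ = P₂V₂^γ ⇒ P₂ = P₁ (V₁/V₂)^γ.
P₂ = 2.58 × (5.7/0.275)^(5/3) = 403.5 atm.

P₂ ≈ 404 atm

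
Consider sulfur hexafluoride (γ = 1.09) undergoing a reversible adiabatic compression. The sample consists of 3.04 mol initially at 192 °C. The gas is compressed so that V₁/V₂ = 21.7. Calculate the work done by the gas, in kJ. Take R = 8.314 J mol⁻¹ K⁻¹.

For a reversible adiabat TV^(γ−1) is constant, so T₂ = T₁ (V₁/V₂)^(γ−1).
T₁ = 192 °C = 465.1 K.
T₂ = 465.1 × 21.7^(0.09) = 613.6 K.
Q = 0, so ΔU = W_on_gas = nCᵥΔT with Cᵥ = R/(γ−1) = 92.38 J/(mol·K).
ΔU = 3.04 × 92.38 × (613.6 − 465.1) = 41680 J.
Work done by the gas = −ΔU = -41680 J.

W ≈ -41.7 kJ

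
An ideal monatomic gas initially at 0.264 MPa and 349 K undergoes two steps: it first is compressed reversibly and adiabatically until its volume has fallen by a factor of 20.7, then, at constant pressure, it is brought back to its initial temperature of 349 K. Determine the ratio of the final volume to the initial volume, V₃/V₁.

V₃/V₁ ≈ 0.00641

For a monatomic ideal gas γ = 5/3.
Adiabatic step: V₂/V₁ = 0.04831; T₂ = T₁·20.7^(2/3) = 2631 K.
Isobaric step: V₃/V₂ = T₃/T₂ = 349/2631.
V₃/V₁ = (V₂/V₁)(V₃/V₂) = 0.04831 × (349/2631) = 0.006408.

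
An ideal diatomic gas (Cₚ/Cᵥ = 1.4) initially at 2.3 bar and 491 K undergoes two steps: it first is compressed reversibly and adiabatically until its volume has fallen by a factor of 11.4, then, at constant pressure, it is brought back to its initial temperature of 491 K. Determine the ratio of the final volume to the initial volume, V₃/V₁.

Adiabatic step: V₂/V₁ = 0.08772; T₂ = T₁·11.4^(0.4) = 1300 K.
Isobaric step: V₃/V₂ = T₃/T₂ = 491/1300.
V₃/V₁ = (V₂/V₁)(V₃/V₂) = 0.08772 × (491/1300) = 0.03314.

V₃/V₁ ≈ 0.0331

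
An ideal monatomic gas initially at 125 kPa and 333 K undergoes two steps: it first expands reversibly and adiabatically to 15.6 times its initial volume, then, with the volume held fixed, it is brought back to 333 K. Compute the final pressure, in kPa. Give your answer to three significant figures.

For a monatomic ideal gas γ = 5/3.
Adiabatic step (PV^γ = const): P₂ = 125×(1/15.6)^(5/3) = 1.283 kPa; T₂ = 333×(1/15.6)^(2/3) = 53.34 K.
Isochoric: P₃ = P₂(T₃/T₂) = 1.283 × (333/53.34) = 8.013 kPa.

P₃ ≈ 8.01 kPa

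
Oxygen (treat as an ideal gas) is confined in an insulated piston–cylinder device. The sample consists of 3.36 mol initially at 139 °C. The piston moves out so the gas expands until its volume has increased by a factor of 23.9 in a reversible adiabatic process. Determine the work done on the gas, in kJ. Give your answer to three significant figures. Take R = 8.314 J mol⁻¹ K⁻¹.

For a reversible adiabat TV^(γ−1) is constant, so T₂ = T₁ (V₁/V₂)^(γ−1).
γ = 7/5 for a diatomic ideal gas, so γ−1 = 2/5.
T₁ = 139 °C = 412.1 K.
T₂ = 412.1 × (1/23.9)^(2/5) = 115.8 K.
Q = 0, so ΔU = W_on_gas = nCᵥΔT with Cᵥ = R/(γ−1) = 20.79 J/(mol·K).
ΔU = 3.36 × 20.79 × (115.8 − 412.1) = -20700 J.

W ≈ -20.7 kJ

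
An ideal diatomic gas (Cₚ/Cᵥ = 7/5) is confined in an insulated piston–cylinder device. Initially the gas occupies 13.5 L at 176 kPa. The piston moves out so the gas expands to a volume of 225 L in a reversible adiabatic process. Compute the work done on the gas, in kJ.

W ≈ -4.01 kJ

P₂ = P₁(V₁/V₂)^γ = 176×(13.5/225)^(7/5) = 3.427 kPa.
For a reversible adiabat, W_by_gas = (P₁V₁ − P₂V₂)/(γ−1).
W_by = (176000×0.0135 − 3427×0.225) / (2/5) = 4012 J.
W_on_gas = −W_by = -4012 J.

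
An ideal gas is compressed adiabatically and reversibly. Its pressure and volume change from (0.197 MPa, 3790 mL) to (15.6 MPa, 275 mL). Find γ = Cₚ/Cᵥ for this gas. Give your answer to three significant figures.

PV^γ = const ⇒ γ = ln(P₂/P₁) / ln(V₁/V₂).
γ = ln(15.6/0.197) / ln(3790/275) = 1.667.

γ ≈ 1.67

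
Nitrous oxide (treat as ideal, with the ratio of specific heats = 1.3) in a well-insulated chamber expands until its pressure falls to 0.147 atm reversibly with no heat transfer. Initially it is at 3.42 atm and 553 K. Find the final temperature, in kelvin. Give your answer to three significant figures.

T₂ ≈ 268 K

Adiabatic: T₂/T₁ = (P₂/P₁)^((γ−1)/γ).
T₂ = 553 × (0.147/3.42)^(0.231) = 267.5 K.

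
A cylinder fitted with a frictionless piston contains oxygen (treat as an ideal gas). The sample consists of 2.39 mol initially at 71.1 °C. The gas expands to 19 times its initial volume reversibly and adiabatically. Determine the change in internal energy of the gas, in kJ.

ΔU ≈ -11.8 kJ

Adiabatic: T₁V₁^(γ−1) = T₂V₂^(γ−1) ⇒ T₂ = T₁ (V₁/V₂)^(γ−1).
γ = 7/5 for a diatomic ideal gas, so γ−1 = 2/5.
T₁ = 71.1 °C = 344.2 K.
T₂ = 344.2 × (1/19)^(2/5) = 106 K.
Q = 0, so ΔU = W_on_gas = nCᵥΔT with Cᵥ = R/(γ−1) = 20.79 J/(mol·K).
ΔU = 2.39 × 20.79 × (106 − 344.2) = -11830 J.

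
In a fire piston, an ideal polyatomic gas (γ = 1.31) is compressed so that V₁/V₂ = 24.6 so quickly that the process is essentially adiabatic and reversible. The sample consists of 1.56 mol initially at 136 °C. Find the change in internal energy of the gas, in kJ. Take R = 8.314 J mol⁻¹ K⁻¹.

ΔU ≈ 29.1 kJ

Adiabatic: T₁V₁^(γ−1) = T₂V₂^(γ−1) ⇒ T₂ = T₁ (V₁/V₂)^(γ−1).
T₁ = 136 °C = 409.1 K.
T₂ = 409.1 × 24.6^(0.31) = 1104 K.
Q = 0, so ΔU = W_on_gas = nCᵥΔT with Cᵥ = R/(γ−1) = 26.82 J/(mol·K).
ΔU = 1.56 × 26.82 × (1104 − 409.1) = 29080 J.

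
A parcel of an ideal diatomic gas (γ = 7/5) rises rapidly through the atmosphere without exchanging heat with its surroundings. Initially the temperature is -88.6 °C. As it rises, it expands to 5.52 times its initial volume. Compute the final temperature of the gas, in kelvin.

T₂ ≈ 93.2 K

Adiabatic: T₁V₁^(γ−1) = T₂V₂^(γ−1) ⇒ T₂ = T₁ (V₁/V₂)^(γ−1).
T₁ = -88.6 °C = 184.5 K.
T₂ = 184.5 × (1/5.52)^(2/5) = 93.18 K.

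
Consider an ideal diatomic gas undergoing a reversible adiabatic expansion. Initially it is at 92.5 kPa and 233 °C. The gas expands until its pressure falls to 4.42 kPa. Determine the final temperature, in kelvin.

Along an adiabat T P^((1−γ)/γ) is constant, so T₂ = T₁ (P₂/P₁)^((γ−1)/γ).
For a diatomic ideal gas γ = 7/5, so (γ−1)/γ = 2/7.
T₁ = 233 °C = 506.1 K.
T₂ = 506.1 × (4.42/92.5)^(2/7) = 212.3 K.

T₂ ≈ 212 K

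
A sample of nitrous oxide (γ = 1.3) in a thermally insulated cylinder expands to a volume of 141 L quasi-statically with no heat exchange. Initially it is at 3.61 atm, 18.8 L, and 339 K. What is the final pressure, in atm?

P₂ ≈ 0.263 atm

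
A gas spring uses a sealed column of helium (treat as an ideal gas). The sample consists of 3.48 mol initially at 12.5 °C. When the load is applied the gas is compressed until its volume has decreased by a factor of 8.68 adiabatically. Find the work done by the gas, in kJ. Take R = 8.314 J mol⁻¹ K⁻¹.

Adiabatic: T₁V₁^(γ−1) = T₂V₂^(γ−1) ⇒ T₂ = T₁ (V₁/V₂)^(γ−1).
γ = 5/3 for a monatomic ideal gas, so γ−1 = 2/3.
T₁ = 12.5 °C = 285.6 K.
T₂ = 285.6 × 8.68^(2/3) = 1206 K.
Q = 0, so ΔU = W_on_gas = nCᵥΔT with Cᵥ = R/(γ−1) = 12.47 J/(mol·K).
ΔU = 3.48 × 12.47 × (1206 − 285.6) = 39960 J.
Work done by the gas = −ΔU = -39960 J.

W ≈ -40.0 kJ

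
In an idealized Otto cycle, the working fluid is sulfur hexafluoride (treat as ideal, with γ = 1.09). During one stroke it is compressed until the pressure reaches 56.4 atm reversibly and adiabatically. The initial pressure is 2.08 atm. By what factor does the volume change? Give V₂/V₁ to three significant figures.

V₂/V₁ ≈ 0.0484

From PV^γ = const, V₂/V₁ = (P₁/P₂)^(1/γ).
V₂/V₁ = (2.08/56.4)^(0.917) = 0.04843.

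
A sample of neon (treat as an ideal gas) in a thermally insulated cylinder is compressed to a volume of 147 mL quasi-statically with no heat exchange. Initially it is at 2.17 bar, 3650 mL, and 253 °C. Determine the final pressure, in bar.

P₂ ≈ 459 bar

Since PV^γ is constant along a reversible adiabat, P₂ = P₁ (V₁/V₂)^γ.
γ = 5/3 for a monatomic ideal gas.
P₂ = 2.17 × (3650/147)^(5/3) = 458.6 bar.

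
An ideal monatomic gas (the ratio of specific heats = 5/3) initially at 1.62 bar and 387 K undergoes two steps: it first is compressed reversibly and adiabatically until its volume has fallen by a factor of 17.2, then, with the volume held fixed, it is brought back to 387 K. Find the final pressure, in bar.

P₃ ≈ 27.9 bar

Adiabatic step (PV^γ = const): P₂ = 1.62×17.2^(5/3) = 185.7 bar; T₂ = 387×17.2^(2/3) = 2579 K.
Isochoric: P₃ = P₂(T₃/T₂) = 185.7 × (387/2579) = 27.86 bar.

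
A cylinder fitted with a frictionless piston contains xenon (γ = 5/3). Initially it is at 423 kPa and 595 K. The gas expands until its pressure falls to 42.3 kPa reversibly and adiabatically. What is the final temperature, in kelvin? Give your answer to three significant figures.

T₂ ≈ 237 K

Adiabatic: T₂/T₁ = (P₂/P₁)^((γ−1)/γ).
T₂ = 595 × (42.3/423)^(2/5) = 236.9 K.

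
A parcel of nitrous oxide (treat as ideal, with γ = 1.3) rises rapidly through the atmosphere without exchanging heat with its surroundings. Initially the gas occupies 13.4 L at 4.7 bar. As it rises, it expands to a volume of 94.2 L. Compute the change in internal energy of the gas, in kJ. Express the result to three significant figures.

ΔU ≈ -9.30 kJ

P₂ = P₁(V₁/V₂)^γ = 4.7×(13.4/94.2)^(1.3) = 0.3724 bar.
For a reversible adiabat, W_by_gas = (P₁V₁ − P₂V₂)/(γ−1).
W_by = (470000×0.0134 − 37240×0.0942) / (0.3) = 9298 J.
Q = 0 ⇒ ΔU = −W_by = -9298 J.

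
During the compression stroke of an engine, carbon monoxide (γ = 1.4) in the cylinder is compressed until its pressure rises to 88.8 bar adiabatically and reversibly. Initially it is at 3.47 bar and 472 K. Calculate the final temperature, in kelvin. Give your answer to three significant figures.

T₂ ≈ 1190 K

Adiabatic: T₂/T₁ = (P₂/P₁)^((γ−1)/γ).
T₂ = 472 × (88.8/3.47)^(0.286) = 1192 K.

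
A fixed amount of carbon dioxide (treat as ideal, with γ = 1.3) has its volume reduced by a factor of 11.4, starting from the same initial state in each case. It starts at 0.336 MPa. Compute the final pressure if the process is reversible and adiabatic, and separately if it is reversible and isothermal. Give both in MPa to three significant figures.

adiabatic: 7.95 MPa; isothermal: 3.83 MPa

Isothermal: P₂ = P₁(V₁/V₂) = 0.336×11.4 = 3.83 MPa.
Adiabatic: P₂ = P₁(V₁/V₂)^γ = 0.336×11.4^(1.3) = 7.949 MPa.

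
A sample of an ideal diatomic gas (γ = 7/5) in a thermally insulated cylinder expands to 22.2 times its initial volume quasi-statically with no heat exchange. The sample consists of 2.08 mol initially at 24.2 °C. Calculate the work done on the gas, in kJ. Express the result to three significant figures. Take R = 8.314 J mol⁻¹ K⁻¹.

W ≈ -9.14 kJ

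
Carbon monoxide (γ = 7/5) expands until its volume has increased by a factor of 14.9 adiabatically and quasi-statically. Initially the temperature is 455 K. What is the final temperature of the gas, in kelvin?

T₂ ≈ 154 K

Adiabatic: T₁V₁^(γ−1) = T₂V₂^(γ−1) ⇒ T₂ = T₁ (V₁/V₂)^(γ−1).
T₂ = 455 × (1/14.9)^(2/5) = 154.4 K.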